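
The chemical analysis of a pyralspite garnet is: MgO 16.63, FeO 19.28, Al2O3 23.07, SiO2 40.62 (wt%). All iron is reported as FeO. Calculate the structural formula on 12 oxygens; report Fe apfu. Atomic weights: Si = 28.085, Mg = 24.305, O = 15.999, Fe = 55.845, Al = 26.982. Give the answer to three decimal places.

1.187 Fe apfu

16.63 wt% MgO ÷ 40.304 g/mol = 0.41261 mol, giving 0.41261 Mg and 0.41261 O.
19.28 wt% FeO ÷ 71.844 g/mol = 0.26836 mol, giving 0.26836 Fe and 0.26836 O.
23.07 wt% Al2O3 ÷ 101.961 g/mol = 0.22626 mol, giving 0.45252 Al and 0.67878 O.
40.62 wt% SiO2 ÷ 60.083 g/mol = 0.67606 mol, giving 0.67606 Si and 1.35212 O.
Oxygen sums to 2.71187; scaling by 12/2.71187 = 4.42499 puts the formula on 12 O.
Fe: 0.26836 × 4.42499 = 1.187 atoms per formula unit.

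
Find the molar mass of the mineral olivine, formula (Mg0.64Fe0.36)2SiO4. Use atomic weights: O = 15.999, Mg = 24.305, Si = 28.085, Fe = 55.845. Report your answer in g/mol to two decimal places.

Mg: 1.28 × 24.305 = 31.1104
Fe: 0.72 × 55.845 = 40.2084
Si: 1 × 28.085 = 28.0850
O: 4 × 15.999 = 63.9960
Summing the contributions gives the formula mass.

163.40 g/mol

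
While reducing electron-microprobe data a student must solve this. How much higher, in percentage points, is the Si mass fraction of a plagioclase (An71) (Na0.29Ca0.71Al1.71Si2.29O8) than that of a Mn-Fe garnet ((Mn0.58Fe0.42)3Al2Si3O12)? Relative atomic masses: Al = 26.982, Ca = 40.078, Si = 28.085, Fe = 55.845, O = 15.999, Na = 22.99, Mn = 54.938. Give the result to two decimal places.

M(Na0.29Ca0.71Al1.71Si2.29O8) = 273.568 g/mol, so wt% Si = 64.315/273.568 × 100 = 23.51%.
M((Mn0.58Fe0.42)3Al2Si3O12) = 496.164 g/mol, so wt% Si = 84.255/496.164 × 100 = 16.98%.
23.51 − 16.98 = 6.53 pp.

6.53 percentage points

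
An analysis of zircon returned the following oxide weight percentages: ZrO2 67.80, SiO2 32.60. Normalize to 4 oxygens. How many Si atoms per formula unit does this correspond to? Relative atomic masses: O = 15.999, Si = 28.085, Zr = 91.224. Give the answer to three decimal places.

0.993 Si apfu

ZrO2: 67.80/123.222 = 0.55023 mol → 0.55023 mol Zr, 1.10046 mol O.
SiO2: 32.60/60.083 = 0.54258 mol → 0.54258 mol Si, 1.08516 mol O.
Total oxygen = 2.18562 mol. Normalization factor = 4/2.18562 = 1.83014.
Si per 4 O = 0.54258 × 1.83014 = 0.993.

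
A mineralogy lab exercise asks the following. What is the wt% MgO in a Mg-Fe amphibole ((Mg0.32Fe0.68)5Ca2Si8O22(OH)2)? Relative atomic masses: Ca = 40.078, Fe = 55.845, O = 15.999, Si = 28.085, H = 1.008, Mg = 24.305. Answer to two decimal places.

7.01 wt%

M((Mg0.32Fe0.68)5Ca2Si8O22(OH)2) = 919.589 g/mol; M(MgO) = 40.304 g/mol.
Moles MgO per formula unit = 1.60 Mg ÷ 1 = 1.6000.
MgO fraction = (1.6000 × 40.304) / 919.589 = 64.486/919.589 = 0.0701.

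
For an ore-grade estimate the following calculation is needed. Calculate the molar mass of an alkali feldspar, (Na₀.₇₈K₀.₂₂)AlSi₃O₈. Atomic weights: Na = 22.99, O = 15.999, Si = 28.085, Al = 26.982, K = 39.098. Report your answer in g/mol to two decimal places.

M = 0.78*22.99 + 0.22*39.098 + 1*26.982 + 3*28.085 + 8*15.999

265.76 g/mol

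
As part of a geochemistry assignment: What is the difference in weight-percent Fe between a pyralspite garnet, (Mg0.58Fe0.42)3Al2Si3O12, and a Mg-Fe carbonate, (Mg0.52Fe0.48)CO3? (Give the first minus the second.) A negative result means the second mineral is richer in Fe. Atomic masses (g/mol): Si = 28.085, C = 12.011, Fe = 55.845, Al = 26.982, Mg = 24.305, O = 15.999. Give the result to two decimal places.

M((Mg0.58Fe0.42)3Al2Si3O12) = 442.862 g/mol, so wt% Fe = 70.365/442.862 × 100 = 15.89%.
M((Mg0.52Fe0.48)CO3) = 99.452 g/mol, so wt% Fe = 26.806/99.452 × 100 = 26.95%.
15.89 − 26.95 = -11.06 pp.

-11.06 percentage points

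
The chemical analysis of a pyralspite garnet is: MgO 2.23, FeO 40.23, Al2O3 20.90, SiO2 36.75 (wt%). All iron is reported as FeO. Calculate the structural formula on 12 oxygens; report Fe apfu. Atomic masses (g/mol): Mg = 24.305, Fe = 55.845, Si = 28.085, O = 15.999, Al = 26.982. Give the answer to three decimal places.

MgO: 2.23/40.304 = 0.05533 mol → 0.05533 mol Mg, 0.05533 mol O.
FeO: 40.23/71.844 = 0.55996 mol → 0.55996 mol Fe, 0.55996 mol O.
Al2O3: 20.90/101.961 = 0.20498 mol → 0.40996 mol Al, 0.61494 mol O.
SiO2: 36.75/60.083 = 0.61165 mol → 0.61165 mol Si, 1.22330 mol O.
Total oxygen = 2.45353 mol. Normalization factor = 12/2.45353 = 4.89091.
Fe per 12 O = 0.55996 × 4.89091 = 2.739.

2.739 Fe apfu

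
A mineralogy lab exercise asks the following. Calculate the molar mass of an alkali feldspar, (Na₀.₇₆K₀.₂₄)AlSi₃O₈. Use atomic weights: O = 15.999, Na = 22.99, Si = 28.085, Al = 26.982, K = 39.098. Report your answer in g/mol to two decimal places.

266.08 g/mol

Na: 0.76 × 22.99 = 17.4724
K: 0.24 × 39.098 = 9.3835
Al: 1 × 26.982 = 26.9820
Si: 3 × 28.085 = 84.2550
O: 8 × 15.999 = 127.9920
Summing the contributions gives the formula mass.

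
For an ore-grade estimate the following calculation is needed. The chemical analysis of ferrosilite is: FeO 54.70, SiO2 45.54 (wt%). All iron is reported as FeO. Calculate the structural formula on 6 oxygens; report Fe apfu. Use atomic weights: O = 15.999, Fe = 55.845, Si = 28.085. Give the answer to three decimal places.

2.006 Fe apfu

FeO: 54.70/71.844 = 0.76137 mol → 0.76137 mol Fe, 0.76137 mol O.
SiO2: 45.54/60.083 = 0.75795 mol → 0.75795 mol Si, 1.51590 mol O.
Total oxygen = 2.27727 mol. Normalization factor = 6/2.27727 = 2.63473.
Fe per 6 O = 0.76137 × 2.63473 = 2.006.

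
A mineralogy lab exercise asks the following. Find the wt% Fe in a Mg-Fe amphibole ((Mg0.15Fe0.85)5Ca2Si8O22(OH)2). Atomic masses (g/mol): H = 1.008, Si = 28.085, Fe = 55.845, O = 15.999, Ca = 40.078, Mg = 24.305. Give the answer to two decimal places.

25.08 mass %

M((Mg0.15Fe0.85)5Ca2Si8O22(OH)2) = 946.398 g/mol.
Fe contributes 4.25 × 55.845 = 237.341 g per mole.
237.341/946.398 = 0.2508 → 25.08%.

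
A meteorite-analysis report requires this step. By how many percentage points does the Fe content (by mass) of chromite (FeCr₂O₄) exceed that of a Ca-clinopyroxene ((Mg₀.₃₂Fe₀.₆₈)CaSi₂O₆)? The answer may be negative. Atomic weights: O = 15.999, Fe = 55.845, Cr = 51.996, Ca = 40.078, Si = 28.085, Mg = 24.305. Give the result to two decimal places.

Fe in FeCr₂O₄: molar mass 223.833 g/mol; 1×55.845 = 55.845 g → 24.95 wt%.
Fe in (Mg₀.₃₂Fe₀.₆₈)CaSi₂O₆: molar mass 237.994 g/mol; 0.68×55.845 = 37.975 g → 15.96 wt%.
Difference = 24.95 − 15.96 = 8.99 percentage points.

8.99 percentage points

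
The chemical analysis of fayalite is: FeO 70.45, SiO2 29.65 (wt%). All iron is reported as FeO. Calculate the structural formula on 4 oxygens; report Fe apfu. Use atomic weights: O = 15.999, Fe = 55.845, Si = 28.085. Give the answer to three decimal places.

70.45 wt% FeO ÷ 71.844 g/mol = 0.98060 mol, giving 0.98060 Fe and 0.98060 O.
29.65 wt% SiO2 ÷ 60.083 g/mol = 0.49348 mol, giving 0.49348 Si and 0.98696 O.
Oxygen sums to 1.96756; scaling by 4/1.96756 = 2.03297 puts the formula on 4 O.
Fe: 0.98060 × 2.03297 = 1.994 atoms per formula unit.

1.994 Fe apfu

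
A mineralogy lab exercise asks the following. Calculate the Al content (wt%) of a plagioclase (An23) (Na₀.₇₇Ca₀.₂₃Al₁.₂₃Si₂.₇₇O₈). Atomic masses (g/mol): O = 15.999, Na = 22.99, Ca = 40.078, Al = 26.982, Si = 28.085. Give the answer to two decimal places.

M(Na₀.₇₇Ca₀.₂₃Al₁.₂₃Si₂.₇₇O₈) = 265.896 g/mol.
Al contributes 1.23 × 26.982 = 33.188 g per mole.
33.188/265.896 = 0.1248 → 12.48%.

12.48 wt%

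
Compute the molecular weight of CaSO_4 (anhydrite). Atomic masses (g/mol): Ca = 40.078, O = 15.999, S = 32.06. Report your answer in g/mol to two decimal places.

Ca: 1 × 40.078 = 40.0780
S: 1 × 32.06 = 32.0600
O: 4 × 15.999 = 63.9960
Summing the contributions gives the formula mass.

136.13 g/mol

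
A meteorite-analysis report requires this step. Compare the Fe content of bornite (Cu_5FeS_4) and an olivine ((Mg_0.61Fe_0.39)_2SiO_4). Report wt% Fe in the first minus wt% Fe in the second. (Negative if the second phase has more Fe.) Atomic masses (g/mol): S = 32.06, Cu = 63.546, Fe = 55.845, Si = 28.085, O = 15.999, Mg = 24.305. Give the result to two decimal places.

-15.22 percentage points

M(Cu_5FeS_4) = 501.815 g/mol, so wt% Fe = 55.845/501.815 × 100 = 11.13%.
M((Mg_0.61Fe_0.39)_2SiO_4) = 165.292 g/mol, so wt% Fe = 43.559/165.292 × 100 = 26.35%.
11.13 − 26.35 = -15.22 pp.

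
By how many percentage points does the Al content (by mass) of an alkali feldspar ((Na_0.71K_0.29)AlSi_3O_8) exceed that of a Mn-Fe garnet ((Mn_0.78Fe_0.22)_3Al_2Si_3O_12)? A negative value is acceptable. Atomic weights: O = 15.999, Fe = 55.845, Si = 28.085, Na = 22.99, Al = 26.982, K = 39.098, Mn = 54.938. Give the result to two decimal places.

-0.78 percentage points

M((Na_0.71K_0.29)AlSi_3O_8) = 266.890 g/mol, so wt% Al = 26.982/266.890 × 100 = 10.11%.
M((Mn_0.78Fe_0.22)_3Al_2Si_3O_12) = 495.620 g/mol, so wt% Al = 53.964/495.620 × 100 = 10.89%.
10.11 − 10.89 = -0.78 pp.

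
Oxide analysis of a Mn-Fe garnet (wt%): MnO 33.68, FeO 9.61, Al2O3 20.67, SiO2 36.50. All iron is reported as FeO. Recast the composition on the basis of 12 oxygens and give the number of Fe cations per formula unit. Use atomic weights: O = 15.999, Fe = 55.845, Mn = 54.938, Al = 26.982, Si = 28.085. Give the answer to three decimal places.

0.660 Fe apfu

MnO (M=70.937): mol = 0.47479; Mn = 0.47479, O = 0.47479.
FeO (M=71.844): mol = 0.13376; Fe = 0.13376, O = 0.13376.
Al2O3 (M=101.961): mol = 0.20272; Al = 0.40544, O = 0.60816.
SiO2 (M=60.083): mol = 0.60749; Si = 0.60749, O = 1.21498.
ΣO = 2.43169; factor = 12/ΣO = 4.93484.
Fe apfu = 0.13376 × 4.93484 = 0.660.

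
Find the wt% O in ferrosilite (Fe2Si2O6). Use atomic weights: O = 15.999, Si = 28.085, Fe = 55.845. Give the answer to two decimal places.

36.38 mass %

M(Fe2Si2O6) = 263.854 g/mol.
O contributes 6 × 15.999 = 95.994 g per mole.
95.994/263.854 = 0.3638 → 36.38%.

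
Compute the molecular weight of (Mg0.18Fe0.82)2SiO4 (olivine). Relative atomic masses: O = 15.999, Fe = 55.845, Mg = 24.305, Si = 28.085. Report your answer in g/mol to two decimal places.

Mg: 0.36 × 24.305 = 8.7498
Fe: 1.64 × 55.845 = 91.5858
Si: 1 × 28.085 = 28.0850
O: 4 × 15.999 = 63.9960
Summing the contributions gives the formula mass.

192.42 g/mol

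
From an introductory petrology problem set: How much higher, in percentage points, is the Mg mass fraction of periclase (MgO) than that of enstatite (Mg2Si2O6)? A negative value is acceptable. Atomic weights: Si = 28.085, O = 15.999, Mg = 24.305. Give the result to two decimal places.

36.09 percentage points

Mg in MgO: molar mass 40.304 g/mol; 1×24.305 = 24.305 g → 60.30 wt%.
Mg in Mg2Si2O6: molar mass 200.774 g/mol; 2×24.305 = 48.610 g → 24.21 wt%.
Difference = 60.30 − 24.21 = 36.09 percentage points.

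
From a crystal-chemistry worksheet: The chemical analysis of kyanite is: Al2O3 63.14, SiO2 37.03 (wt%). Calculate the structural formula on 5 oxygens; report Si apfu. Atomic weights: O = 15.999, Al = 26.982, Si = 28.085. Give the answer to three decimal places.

0.997 Si apfu

63.14 wt% Al2O3 ÷ 101.961 g/mol = 0.61926 mol, giving 1.23852 Al and 1.85778 O.
37.03 wt% SiO2 ÷ 60.083 g/mol = 0.61631 mol, giving 0.61631 Si and 1.23262 O.
Oxygen sums to 3.09040; scaling by 5/3.09040 = 1.61791 puts the formula on 5 O.
Si: 0.61631 × 1.61791 = 0.997 atoms per formula unit.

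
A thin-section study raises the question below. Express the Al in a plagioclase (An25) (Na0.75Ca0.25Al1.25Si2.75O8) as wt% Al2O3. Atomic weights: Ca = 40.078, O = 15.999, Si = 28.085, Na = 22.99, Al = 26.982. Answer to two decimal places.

23.94 wt%

Molar mass of Na0.75Ca0.25Al1.25Si2.75O8 = 0.75*22.99 + 0.25*40.078 + 1.25*26.982 + 2.75*28.085 + 8*15.999 = 266.215 g/mol.
Each formula unit contains 1.25 Al, equivalent to 1.25/2 = 0.6250 mol Al2O3.
M(Al2O3) = 2×26.982 + 3×15.999 = 101.961 g/mol.
Mass of Al2O3 per formula unit = 0.6250 × 101.961 = 63.726 g.
Al2O3 wt% = 63.726 / 266.215 × 100 = 23.94%.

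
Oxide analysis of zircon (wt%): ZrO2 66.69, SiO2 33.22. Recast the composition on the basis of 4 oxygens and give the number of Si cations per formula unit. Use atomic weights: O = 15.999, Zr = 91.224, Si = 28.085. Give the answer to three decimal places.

1.011 Si apfu

ZrO2 (M=123.222): mol = 0.54122; Zr = 0.54122, O = 1.08244.
SiO2 (M=60.083): mol = 0.55290; Si = 0.55290, O = 1.10580.
ΣO = 2.18824; factor = 4/ΣO = 1.82795.
Si apfu = 0.55290 × 1.82795 = 1.011.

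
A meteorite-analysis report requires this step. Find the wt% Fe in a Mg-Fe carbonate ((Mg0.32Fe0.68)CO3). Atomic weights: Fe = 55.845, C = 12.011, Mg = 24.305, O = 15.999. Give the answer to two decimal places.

Formula mass = 0.32·24.305 + 0.68·55.845 + 1·12.011 + 3·15.999 = 105.760 g/mol, of which 37.975 g is Fe.
So Fe makes up 37.975/105.760 = 0.3591 of the mass, i.e. 35.91%.

35.91 wt%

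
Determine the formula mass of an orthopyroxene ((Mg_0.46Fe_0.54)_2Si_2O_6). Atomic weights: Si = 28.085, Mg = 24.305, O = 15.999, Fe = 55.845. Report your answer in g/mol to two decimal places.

Mg: 0.92 × 24.305 = 22.3606
Fe: 1.08 × 55.845 = 60.3126
Si: 2 × 28.085 = 56.1700
O: 6 × 15.999 = 95.9940
Summing the contributions gives the formula mass.

234.84 g/mol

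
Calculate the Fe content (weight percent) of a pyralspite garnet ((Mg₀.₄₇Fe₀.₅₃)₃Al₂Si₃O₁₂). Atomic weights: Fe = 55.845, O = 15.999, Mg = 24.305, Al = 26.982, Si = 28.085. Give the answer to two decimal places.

19.59 weight percent

Molar mass of (Mg₀.₄₇Fe₀.₅₃)₃Al₂Si₃O₁₂: 1.41*24.305 + 1.59*55.845 + 2*26.982 + 3*28.085 + 12*15.999 = 453.271 g/mol.
Mass of Fe per formula unit: 1.59 × 55.845 = 88.794 g.
Weight fraction Fe = 88.794 / 453.271 = 0.1959.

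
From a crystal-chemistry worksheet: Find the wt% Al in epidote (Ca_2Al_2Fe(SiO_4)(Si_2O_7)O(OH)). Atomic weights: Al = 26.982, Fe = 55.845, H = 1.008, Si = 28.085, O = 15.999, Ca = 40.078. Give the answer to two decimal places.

11.17 weight percent

Formula mass = 2×40.078 + 2×26.982 + 1×55.845 + 3×28.085 + 13×15.999 + 1×1.008 = 483.215 g/mol, of which 53.964 g is Al.
So Al makes up 53.964/483.215 = 0.1117 of the mass, i.e. 11.17%.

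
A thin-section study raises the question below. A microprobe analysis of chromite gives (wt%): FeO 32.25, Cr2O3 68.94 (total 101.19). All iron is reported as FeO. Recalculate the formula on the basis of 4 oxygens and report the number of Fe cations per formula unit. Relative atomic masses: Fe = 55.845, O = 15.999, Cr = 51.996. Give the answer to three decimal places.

0.992 Fe apfu

FeO (M=71.844): mol = 0.44889; Fe = 0.44889, O = 0.44889.
Cr2O3 (M=151.989): mol = 0.45359; Cr = 0.90718, O = 1.36077.
ΣO = 1.80966; factor = 4/ΣO = 2.21036.
Fe apfu = 0.44889 × 2.21036 = 0.992.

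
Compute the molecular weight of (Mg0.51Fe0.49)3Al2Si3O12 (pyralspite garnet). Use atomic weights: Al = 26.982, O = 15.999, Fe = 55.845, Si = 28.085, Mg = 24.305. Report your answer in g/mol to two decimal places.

M = 1.53*24.305 + 1.47*55.845 + 2*26.982 + 3*28.085 + 12*15.999

449.49 g/mol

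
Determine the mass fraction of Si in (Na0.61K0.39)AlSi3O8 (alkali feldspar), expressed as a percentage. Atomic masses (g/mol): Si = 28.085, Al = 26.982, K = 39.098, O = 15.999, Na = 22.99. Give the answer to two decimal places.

Molar mass of (Na0.61K0.39)AlSi3O8: 0.61*22.99 + 0.39*39.098 + 1*26.982 + 3*28.085 + 8*15.999 = 268.501 g/mol.
Mass of Si per formula unit: 3 × 28.085 = 84.255 g.
Weight fraction Si = 84.255 / 268.501 = 0.3138.

31.38 weight percent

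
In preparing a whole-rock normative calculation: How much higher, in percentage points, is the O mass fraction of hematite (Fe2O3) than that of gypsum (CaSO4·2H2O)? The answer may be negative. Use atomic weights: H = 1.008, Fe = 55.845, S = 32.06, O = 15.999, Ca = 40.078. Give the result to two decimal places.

First mineral: 47.997 g O in 159.687 g formula = 30.06 wt% O.
Second mineral: 95.994 g O in 172.164 g formula = 55.76 wt% O.
30.06% − 55.76% gives a difference of -25.70 percentage points.

-25.70 percentage points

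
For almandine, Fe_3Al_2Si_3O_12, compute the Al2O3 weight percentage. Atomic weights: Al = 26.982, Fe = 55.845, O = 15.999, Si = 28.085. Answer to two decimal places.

20.48 wt%

Molar mass of Fe_3Al_2Si_3O_12 = 3*55.845 + 2*26.982 + 3*28.085 + 12*15.999 = 497.742 g/mol.
Each formula unit contains 2 Al, equivalent to 2/2 = 1.0000 mol Al2O3.
M(Al2O3) = 2×26.982 + 3×15.999 = 101.961 g/mol.
Mass of Al2O3 per formula unit = 1.0000 × 101.961 = 101.961 g.
Al2O3 wt% = 101.961 / 497.742 × 100 = 20.48%.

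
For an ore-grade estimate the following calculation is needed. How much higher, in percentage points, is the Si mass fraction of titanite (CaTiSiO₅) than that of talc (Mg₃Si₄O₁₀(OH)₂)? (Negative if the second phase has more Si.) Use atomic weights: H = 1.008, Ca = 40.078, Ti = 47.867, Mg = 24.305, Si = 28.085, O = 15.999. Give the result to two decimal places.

-15.29 percentage points

M(CaTiSiO₅) = 196.025 g/mol, so wt% Si = 28.085/196.025 × 100 = 14.33%.
M(Mg₃Si₄O₁₀(OH)₂) = 379.259 g/mol, so wt% Si = 112.340/379.259 × 100 = 29.62%.
14.33 − 29.62 = -15.29 pp.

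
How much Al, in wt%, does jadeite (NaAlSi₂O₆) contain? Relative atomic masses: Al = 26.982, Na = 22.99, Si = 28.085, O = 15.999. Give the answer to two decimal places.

13.35 wt%

Molar mass of NaAlSi₂O₆: 1×22.99 + 1×26.982 + 2×28.085 + 6×15.999 = 202.136 g/mol.
Mass of Al per formula unit: 1 × 26.982 = 26.982 g.
Weight fraction Al = 26.982 / 202.136 = 0.1335.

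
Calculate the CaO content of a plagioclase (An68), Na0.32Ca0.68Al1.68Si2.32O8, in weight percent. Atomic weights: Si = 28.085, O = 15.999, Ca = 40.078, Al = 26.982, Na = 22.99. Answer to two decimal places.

13.96 wt%

M(Na0.32Ca0.68Al1.68Si2.32O8) = 273.089 g/mol; M(CaO) = 56.077 g/mol.
Moles CaO per formula unit = 0.68 Ca ÷ 1 = 0.6800.
CaO fraction = (0.6800 × 56.077) / 273.089 = 38.132/273.089 = 0.1396.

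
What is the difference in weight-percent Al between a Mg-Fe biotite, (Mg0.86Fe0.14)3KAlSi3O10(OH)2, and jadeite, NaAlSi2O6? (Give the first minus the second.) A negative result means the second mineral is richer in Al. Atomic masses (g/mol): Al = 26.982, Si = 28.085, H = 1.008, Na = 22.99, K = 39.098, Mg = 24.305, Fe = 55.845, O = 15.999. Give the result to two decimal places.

First mineral: 26.982 g Al in 430.501 g formula = 6.27 wt% Al.
Second mineral: 26.982 g Al in 202.136 g formula = 13.35 wt% Al.
6.27% − 13.35% gives a difference of -7.08 percentage points.

-7.08 percentage points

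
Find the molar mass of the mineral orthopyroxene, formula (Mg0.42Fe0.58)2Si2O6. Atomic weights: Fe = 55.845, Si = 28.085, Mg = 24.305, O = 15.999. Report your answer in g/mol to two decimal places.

M = 0.84×24.305 + 1.16×55.845 + 2×28.085 + 6×15.999

237.36 g/mol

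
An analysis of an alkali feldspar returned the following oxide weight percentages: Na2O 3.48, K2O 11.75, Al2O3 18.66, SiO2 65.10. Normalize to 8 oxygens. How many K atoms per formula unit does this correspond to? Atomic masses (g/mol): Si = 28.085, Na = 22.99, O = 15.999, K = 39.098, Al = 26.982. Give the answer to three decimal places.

0.689 K apfu

3.48 wt% Na2O ÷ 61.979 g/mol = 0.05615 mol, giving 0.11230 Na and 0.05615 O.
11.75 wt% K2O ÷ 94.195 g/mol = 0.12474 mol, giving 0.24948 K and 0.12474 O.
18.66 wt% Al2O3 ÷ 101.961 g/mol = 0.18301 mol, giving 0.36602 Al and 0.54903 O.
65.10 wt% SiO2 ÷ 60.083 g/mol = 1.08350 mol, giving 1.08350 Si and 2.16700 O.
Oxygen sums to 2.89692; scaling by 8/2.89692 = 2.76155 puts the formula on 8 O.
K: 0.24948 × 2.76155 = 0.689 atoms per formula unit.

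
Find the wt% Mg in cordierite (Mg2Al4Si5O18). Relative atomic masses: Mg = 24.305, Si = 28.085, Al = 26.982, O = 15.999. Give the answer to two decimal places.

8.31 mass %

Molar mass of Mg2Al4Si5O18: 2*24.305 + 4*26.982 + 5*28.085 + 18*15.999 = 584.945 g/mol.
Mass of Mg per formula unit: 2 × 24.305 = 48.610 g.
Weight fraction Mg = 48.610 / 584.945 = 0.0831.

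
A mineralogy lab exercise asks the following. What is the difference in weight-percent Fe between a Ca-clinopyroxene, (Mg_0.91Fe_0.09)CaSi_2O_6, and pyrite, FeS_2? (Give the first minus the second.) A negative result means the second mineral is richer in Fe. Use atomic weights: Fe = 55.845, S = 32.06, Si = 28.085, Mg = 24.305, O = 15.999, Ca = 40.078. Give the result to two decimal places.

-44.26 percentage points

Fe in (Mg_0.91Fe_0.09)CaSi_2O_6: molar mass 219.386 g/mol; 0.09×55.845 = 5.026 g → 2.29 wt%.
Fe in FeS_2: molar mass 119.965 g/mol; 1×55.845 = 55.845 g → 46.55 wt%.
Difference = 2.29 − 46.55 = -44.26 percentage points.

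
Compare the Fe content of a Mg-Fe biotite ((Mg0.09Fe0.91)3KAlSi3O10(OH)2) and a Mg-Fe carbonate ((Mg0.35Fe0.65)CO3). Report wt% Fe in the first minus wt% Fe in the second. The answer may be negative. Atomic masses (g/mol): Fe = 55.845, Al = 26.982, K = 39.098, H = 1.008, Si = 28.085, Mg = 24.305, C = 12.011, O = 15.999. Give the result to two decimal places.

-4.34 percentage points

First mineral: 152.457 g Fe in 503.358 g formula = 30.29 wt% Fe.
Second mineral: 36.299 g Fe in 104.814 g formula = 34.63 wt% Fe.
30.29% − 34.63% gives a difference of -4.34 percentage points.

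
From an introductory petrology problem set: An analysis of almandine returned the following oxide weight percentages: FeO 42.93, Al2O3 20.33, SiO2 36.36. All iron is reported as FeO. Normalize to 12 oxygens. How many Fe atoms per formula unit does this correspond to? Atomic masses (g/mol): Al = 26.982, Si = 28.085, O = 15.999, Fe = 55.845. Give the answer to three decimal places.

42.93 wt% FeO ÷ 71.844 g/mol = 0.59754 mol, giving 0.59754 Fe and 0.59754 O.
20.33 wt% Al2O3 ÷ 101.961 g/mol = 0.19939 mol, giving 0.39878 Al and 0.59817 O.
36.36 wt% SiO2 ÷ 60.083 g/mol = 0.60516 mol, giving 0.60516 Si and 1.21032 O.
Oxygen sums to 2.40603; scaling by 12/2.40603 = 4.98747 puts the formula on 12 O.
Fe: 0.59754 × 4.98747 = 2.980 atoms per formula unit.

2.980 Fe apfu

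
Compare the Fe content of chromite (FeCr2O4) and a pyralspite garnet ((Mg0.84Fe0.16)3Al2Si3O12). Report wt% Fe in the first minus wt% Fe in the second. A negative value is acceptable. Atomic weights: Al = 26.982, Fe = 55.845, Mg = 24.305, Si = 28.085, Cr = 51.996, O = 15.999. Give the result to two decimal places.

18.54 percentage points

Fe in FeCr2O4: molar mass 223.833 g/mol; 1×55.845 = 55.845 g → 24.95 wt%.
Fe in (Mg0.84Fe0.16)3Al2Si3O12: molar mass 418.261 g/mol; 0.48×55.845 = 26.806 g → 6.41 wt%.
Difference = 24.95 − 6.41 = 18.54 percentage points.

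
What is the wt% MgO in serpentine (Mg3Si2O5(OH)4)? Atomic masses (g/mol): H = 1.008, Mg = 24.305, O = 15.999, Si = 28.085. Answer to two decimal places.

Formula mass = 277.108 g/mol.
3 Mg → 3.0000 mol MgO per formula unit; M(MgO) = 40.304, so MgO mass = 120.912 g.
120.912/277.108 × 100 = 43.63 wt%.

43.63 wt%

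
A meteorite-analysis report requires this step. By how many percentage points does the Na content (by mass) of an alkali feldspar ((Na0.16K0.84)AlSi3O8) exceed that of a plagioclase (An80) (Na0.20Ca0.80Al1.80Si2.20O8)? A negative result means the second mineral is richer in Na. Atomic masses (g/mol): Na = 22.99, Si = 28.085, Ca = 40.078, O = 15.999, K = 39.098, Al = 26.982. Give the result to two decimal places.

First mineral: 3.678 g Na in 275.750 g formula = 1.33 wt% Na.
Second mineral: 4.598 g Na in 275.007 g formula = 1.67 wt% Na.
1.33% − 1.67% gives a difference of -0.34 percentage points.

-0.34 percentage points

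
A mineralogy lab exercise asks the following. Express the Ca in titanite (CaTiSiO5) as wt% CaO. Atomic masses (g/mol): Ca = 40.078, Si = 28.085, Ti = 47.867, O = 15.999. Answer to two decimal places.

28.61 wt%

Formula mass = 196.025 g/mol.
1 Ca → 1.0000 mol CaO per formula unit; M(CaO) = 56.077, so CaO mass = 56.077 g.
56.077/196.025 × 100 = 28.61 wt%.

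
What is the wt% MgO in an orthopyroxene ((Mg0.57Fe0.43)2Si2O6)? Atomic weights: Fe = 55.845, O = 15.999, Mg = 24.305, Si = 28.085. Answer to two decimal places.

20.16 wt%

M((Mg0.57Fe0.43)2Si2O6) = 227.898 g/mol; M(MgO) = 40.304 g/mol.
Moles MgO per formula unit = 1.14 Mg ÷ 1 = 1.1400.
MgO fraction = (1.1400 × 40.304) / 227.898 = 45.947/227.898 = 0.2016.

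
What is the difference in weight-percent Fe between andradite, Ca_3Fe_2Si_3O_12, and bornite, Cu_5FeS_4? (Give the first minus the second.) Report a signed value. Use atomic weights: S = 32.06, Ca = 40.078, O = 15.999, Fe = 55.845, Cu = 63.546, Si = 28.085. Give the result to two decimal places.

10.85 percentage points

Fe in Ca_3Fe_2Si_3O_12: molar mass 508.167 g/mol; 2×55.845 = 111.690 g → 21.98 wt%.
Fe in Cu_5FeS_4: molar mass 501.815 g/mol; 1×55.845 = 55.845 g → 11.13 wt%.
Difference = 21.98 − 11.13 = 10.85 percentage points.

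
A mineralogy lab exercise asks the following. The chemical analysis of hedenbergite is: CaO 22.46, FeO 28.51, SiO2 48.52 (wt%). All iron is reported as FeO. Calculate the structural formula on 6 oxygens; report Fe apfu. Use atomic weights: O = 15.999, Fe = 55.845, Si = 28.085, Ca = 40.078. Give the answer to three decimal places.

0.987 Fe apfu

CaO (M=56.077): mol = 0.40052; Ca = 0.40052, O = 0.40052.
FeO (M=71.844): mol = 0.39683; Fe = 0.39683, O = 0.39683.
SiO2 (M=60.083): mol = 0.80755; Si = 0.80755, O = 1.61510.
ΣO = 2.41245; factor = 6/ΣO = 2.48710.
Fe apfu = 0.39683 × 2.48710 = 0.987.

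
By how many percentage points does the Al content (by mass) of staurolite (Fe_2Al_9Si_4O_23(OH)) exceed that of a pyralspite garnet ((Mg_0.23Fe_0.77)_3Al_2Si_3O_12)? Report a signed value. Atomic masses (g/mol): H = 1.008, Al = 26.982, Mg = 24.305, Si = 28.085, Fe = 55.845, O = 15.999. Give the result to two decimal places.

17.17 percentage points

M(Fe_2Al_9Si_4O_23(OH)) = 851.852 g/mol, so wt% Al = 242.838/851.852 × 100 = 28.51%.
M((Mg_0.23Fe_0.77)_3Al_2Si_3O_12) = 475.979 g/mol, so wt% Al = 53.964/475.979 × 100 = 11.34%.
28.51 − 11.34 = 17.17 pp.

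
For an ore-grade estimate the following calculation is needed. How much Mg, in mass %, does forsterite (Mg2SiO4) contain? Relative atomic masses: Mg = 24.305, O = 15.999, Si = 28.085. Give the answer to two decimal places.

34.55 mass %

Molar mass of Mg2SiO4: 2·24.305 + 1·28.085 + 4·15.999 = 140.691 g/mol.
Mass of Mg per formula unit: 2 × 24.305 = 48.610 g.
Weight fraction Mg = 48.610 / 140.691 = 0.3455.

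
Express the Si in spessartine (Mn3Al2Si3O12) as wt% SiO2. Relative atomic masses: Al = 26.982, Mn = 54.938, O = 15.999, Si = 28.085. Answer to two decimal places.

36.41 wt%

Molar mass of Mn3Al2Si3O12 = 3*54.938 + 2*26.982 + 3*28.085 + 12*15.999 = 495.021 g/mol.
Each formula unit contains 3 Si, equivalent to 3/1 = 3.0000 mol SiO2.
M(SiO2) = 1×28.085 + 2×15.999 = 60.083 g/mol.
Mass of SiO2 per formula unit = 3.0000 × 60.083 = 180.249 g.
SiO2 wt% = 180.249 / 495.021 × 100 = 36.41%.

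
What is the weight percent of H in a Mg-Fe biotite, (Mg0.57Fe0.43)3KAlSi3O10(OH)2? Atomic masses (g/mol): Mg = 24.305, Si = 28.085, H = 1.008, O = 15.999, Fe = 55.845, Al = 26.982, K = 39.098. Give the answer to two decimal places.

0.44 weight percent

M((Mg0.57Fe0.43)3KAlSi3O10(OH)2) = 457.941 g/mol.
H contributes 2 × 1.008 = 2.016 g per mole.
2.016/457.941 = 0.0044 → 0.44%.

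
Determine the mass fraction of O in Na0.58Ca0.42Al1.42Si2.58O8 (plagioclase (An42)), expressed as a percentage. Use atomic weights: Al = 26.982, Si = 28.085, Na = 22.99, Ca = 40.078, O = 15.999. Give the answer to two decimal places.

M(Na0.58Ca0.42Al1.42Si2.58O8) = 268.933 g/mol.
O contributes 8 × 15.999 = 127.992 g per mole.
127.992/268.933 = 0.4759 → 47.59%.

47.59 weight percent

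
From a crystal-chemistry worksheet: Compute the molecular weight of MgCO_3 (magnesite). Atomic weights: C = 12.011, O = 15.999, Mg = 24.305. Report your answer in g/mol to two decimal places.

The formula mass is the sum 1×24.305 + 1×12.011 + 3×15.999.

84.31 g/mol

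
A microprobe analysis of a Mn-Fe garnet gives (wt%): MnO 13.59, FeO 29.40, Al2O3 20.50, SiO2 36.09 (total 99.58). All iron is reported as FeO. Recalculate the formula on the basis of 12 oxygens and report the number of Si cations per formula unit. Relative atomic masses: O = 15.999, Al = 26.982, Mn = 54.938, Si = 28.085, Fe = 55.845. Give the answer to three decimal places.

MnO: 13.59/70.937 = 0.19158 mol → 0.19158 mol Mn, 0.19158 mol O.
FeO: 29.40/71.844 = 0.40922 mol → 0.40922 mol Fe, 0.40922 mol O.
Al2O3: 20.50/101.961 = 0.20106 mol → 0.40212 mol Al, 0.60318 mol O.
SiO2: 36.09/60.083 = 0.60067 mol → 0.60067 mol Si, 1.20134 mol O.
Total oxygen = 2.40532 mol. Normalization factor = 12/2.40532 = 4.98894.
Si per 12 O = 0.60067 × 4.98894 = 2.997.

2.997 Si apfu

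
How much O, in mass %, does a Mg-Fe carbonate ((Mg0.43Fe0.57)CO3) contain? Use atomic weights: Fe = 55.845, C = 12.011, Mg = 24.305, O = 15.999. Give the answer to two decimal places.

46.92 mass %

M((Mg0.43Fe0.57)CO3) = 102.291 g/mol.
O contributes 3 × 15.999 = 47.997 g per mole.
47.997/102.291 = 0.4692 → 46.92%.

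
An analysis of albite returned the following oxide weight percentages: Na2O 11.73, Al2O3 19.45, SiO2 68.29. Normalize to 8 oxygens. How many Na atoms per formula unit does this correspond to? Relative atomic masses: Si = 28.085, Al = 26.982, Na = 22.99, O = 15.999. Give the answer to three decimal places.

0.998 Na apfu

11.73 wt% Na2O ÷ 61.979 g/mol = 0.18926 mol, giving 0.37852 Na and 0.18926 O.
19.45 wt% Al2O3 ÷ 101.961 g/mol = 0.19076 mol, giving 0.38152 Al and 0.57228 O.
68.29 wt% SiO2 ÷ 60.083 g/mol = 1.13659 mol, giving 1.13659 Si and 2.27318 O.
Oxygen sums to 3.03472; scaling by 8/3.03472 = 2.63616 puts the formula on 8 O.
Na: 0.37852 × 2.63616 = 0.998 atoms per formula unit.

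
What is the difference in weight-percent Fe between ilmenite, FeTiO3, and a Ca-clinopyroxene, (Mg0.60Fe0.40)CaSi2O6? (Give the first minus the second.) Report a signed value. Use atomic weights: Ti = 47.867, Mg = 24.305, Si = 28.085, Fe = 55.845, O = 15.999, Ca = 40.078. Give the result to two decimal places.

27.06 percentage points

M(FeTiO3) = 151.709 g/mol, so wt% Fe = 55.845/151.709 × 100 = 36.81%.
M((Mg0.60Fe0.40)CaSi2O6) = 229.163 g/mol, so wt% Fe = 22.338/229.163 × 100 = 9.75%.
36.81 − 9.75 = 27.06 pp.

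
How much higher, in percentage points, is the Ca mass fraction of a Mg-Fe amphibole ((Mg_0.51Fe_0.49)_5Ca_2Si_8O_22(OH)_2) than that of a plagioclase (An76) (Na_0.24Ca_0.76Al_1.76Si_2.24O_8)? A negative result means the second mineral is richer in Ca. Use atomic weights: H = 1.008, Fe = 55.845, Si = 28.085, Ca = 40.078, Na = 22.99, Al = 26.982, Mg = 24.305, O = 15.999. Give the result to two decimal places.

Ca in (Mg_0.51Fe_0.49)_5Ca_2Si_8O_22(OH)_2: molar mass 889.626 g/mol; 2×40.078 = 80.156 g → 9.01 wt%.
Ca in Na_0.24Ca_0.76Al_1.76Si_2.24O_8: molar mass 274.368 g/mol; 0.76×40.078 = 30.459 g → 11.10 wt%.
Difference = 9.01 − 11.10 = -2.09 percentage points.

-2.09 percentage points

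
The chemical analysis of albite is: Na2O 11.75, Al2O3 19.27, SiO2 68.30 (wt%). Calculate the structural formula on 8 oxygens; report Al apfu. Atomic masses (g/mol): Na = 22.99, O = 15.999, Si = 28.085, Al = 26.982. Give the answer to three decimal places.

11.75 wt% Na2O ÷ 61.979 g/mol = 0.18958 mol, giving 0.37916 Na and 0.18958 O.
19.27 wt% Al2O3 ÷ 101.961 g/mol = 0.18899 mol, giving 0.37798 Al and 0.56697 O.
68.30 wt% SiO2 ÷ 60.083 g/mol = 1.13676 mol, giving 1.13676 Si and 2.27352 O.
Oxygen sums to 3.03007; scaling by 8/3.03007 = 2.64020 puts the formula on 8 O.
Al: 0.37798 × 2.64020 = 0.998 atoms per formula unit.

0.998 Al apfu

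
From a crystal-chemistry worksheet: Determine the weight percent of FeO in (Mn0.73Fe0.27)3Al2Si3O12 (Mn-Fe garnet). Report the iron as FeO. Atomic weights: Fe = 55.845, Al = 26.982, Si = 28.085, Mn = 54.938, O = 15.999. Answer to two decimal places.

11.74 wt%

M((Mn0.73Fe0.27)3Al2Si3O12) = 495.756 g/mol; M(FeO) = 71.844 g/mol.
Moles FeO per formula unit = 0.81 Fe ÷ 1 = 0.8100.
FeO fraction = (0.8100 × 71.844) / 495.756 = 58.194/495.756 = 0.1174.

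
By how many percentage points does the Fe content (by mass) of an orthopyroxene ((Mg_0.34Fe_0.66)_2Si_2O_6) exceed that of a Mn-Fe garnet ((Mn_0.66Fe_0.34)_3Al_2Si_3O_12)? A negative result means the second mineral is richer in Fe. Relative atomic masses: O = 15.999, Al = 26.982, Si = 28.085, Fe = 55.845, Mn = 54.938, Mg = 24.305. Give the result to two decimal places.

M((Mg_0.34Fe_0.66)_2Si_2O_6) = 242.407 g/mol, so wt% Fe = 73.715/242.407 × 100 = 30.41%.
M((Mn_0.66Fe_0.34)_3Al_2Si_3O_12) = 495.946 g/mol, so wt% Fe = 56.962/495.946 × 100 = 11.49%.
30.41 − 11.49 = 18.92 pp.

18.92 percentage points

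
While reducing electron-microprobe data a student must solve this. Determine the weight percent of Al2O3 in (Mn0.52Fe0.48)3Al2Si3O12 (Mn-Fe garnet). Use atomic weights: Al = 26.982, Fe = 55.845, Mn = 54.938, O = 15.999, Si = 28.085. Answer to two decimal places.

20.54 wt%

Formula mass = 496.327 g/mol.
2 Al → 1.0000 mol Al2O3 per formula unit; M(Al2O3) = 101.961, so Al2O3 mass = 101.961 g.
101.961/496.327 × 100 = 20.54 wt%.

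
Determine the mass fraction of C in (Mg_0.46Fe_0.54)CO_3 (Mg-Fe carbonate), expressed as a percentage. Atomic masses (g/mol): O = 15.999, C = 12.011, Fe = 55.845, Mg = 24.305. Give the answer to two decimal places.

11.85 weight percent

Molar mass of (Mg_0.46Fe_0.54)CO_3: 0.46*24.305 + 0.54*55.845 + 1*12.011 + 3*15.999 = 101.345 g/mol.
Mass of C per formula unit: 1 × 12.011 = 12.011 g.
Weight fraction C = 12.011 / 101.345 = 0.1185.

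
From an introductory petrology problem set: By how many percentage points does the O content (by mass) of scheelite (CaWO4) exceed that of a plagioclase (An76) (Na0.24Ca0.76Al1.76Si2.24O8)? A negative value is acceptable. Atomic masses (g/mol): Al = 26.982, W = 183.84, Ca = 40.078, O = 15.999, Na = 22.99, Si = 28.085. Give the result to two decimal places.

O in CaWO4: molar mass 287.914 g/mol; 4×15.999 = 63.996 g → 22.23 wt%.
O in Na0.24Ca0.76Al1.76Si2.24O8: molar mass 274.368 g/mol; 8×15.999 = 127.992 g → 46.65 wt%.
Difference = 22.23 − 46.65 = -24.42 percentage points.

-24.42 percentage points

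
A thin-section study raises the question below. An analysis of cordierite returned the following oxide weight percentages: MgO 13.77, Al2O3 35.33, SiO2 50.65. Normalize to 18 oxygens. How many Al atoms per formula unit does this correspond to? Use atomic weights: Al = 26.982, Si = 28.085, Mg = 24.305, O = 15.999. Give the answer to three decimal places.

4.067 Al apfu

13.77 wt% MgO ÷ 40.304 g/mol = 0.34165 mol, giving 0.34165 Mg and 0.34165 O.
35.33 wt% Al2O3 ÷ 101.961 g/mol = 0.34651 mol, giving 0.69302 Al and 1.03953 O.
50.65 wt% SiO2 ÷ 60.083 g/mol = 0.84300 mol, giving 0.84300 Si and 1.68600 O.
Oxygen sums to 3.06718; scaling by 18/3.06718 = 5.86858 puts the formula on 18 O.
Al: 0.69302 × 5.86858 = 4.067 atoms per formula unit.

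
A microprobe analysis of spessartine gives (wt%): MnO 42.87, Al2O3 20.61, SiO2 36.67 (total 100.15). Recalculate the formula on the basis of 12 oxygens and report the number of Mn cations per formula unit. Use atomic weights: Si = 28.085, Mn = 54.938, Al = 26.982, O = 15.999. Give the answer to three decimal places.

42.87 wt% MnO ÷ 70.937 g/mol = 0.60434 mol, giving 0.60434 Mn and 0.60434 O.
20.61 wt% Al2O3 ÷ 101.961 g/mol = 0.20214 mol, giving 0.40428 Al and 0.60642 O.
36.67 wt% SiO2 ÷ 60.083 g/mol = 0.61032 mol, giving 0.61032 Si and 1.22064 O.
Oxygen sums to 2.43140; scaling by 12/2.43140 = 4.93543 puts the formula on 12 O.
Mn: 0.60434 × 4.93543 = 2.983 atoms per formula unit.

2.983 Mn apfu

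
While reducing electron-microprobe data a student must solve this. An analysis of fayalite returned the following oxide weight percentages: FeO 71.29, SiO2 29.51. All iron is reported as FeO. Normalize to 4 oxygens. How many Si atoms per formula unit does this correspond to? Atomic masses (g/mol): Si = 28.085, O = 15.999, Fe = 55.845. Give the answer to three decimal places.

FeO (M=71.844): mol = 0.99229; Fe = 0.99229, O = 0.99229.
SiO2 (M=60.083): mol = 0.49115; Si = 0.49115, O = 0.98230.
ΣO = 1.97459; factor = 4/ΣO = 2.02574.
Si apfu = 0.49115 × 2.02574 = 0.995.

0.995 Si apfu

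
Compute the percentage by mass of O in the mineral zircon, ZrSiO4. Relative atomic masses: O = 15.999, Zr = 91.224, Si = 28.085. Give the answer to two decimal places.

Molar mass of ZrSiO4: 1·91.224 + 1·28.085 + 4·15.999 = 183.305 g/mol.
Mass of O per formula unit: 4 × 15.999 = 63.996 g.
Weight fraction O = 63.996 / 183.305 = 0.3491.

34.91 wt%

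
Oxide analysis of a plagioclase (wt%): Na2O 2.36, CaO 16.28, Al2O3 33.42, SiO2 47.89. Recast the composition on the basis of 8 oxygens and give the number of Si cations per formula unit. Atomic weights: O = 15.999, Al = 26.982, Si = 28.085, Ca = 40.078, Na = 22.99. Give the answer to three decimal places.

2.194 Si apfu

Na2O: 2.36/61.979 = 0.03808 mol → 0.07616 mol Na, 0.03808 mol O.
CaO: 16.28/56.077 = 0.29032 mol → 0.29032 mol Ca, 0.29032 mol O.
Al2O3: 33.42/101.961 = 0.32777 mol → 0.65554 mol Al, 0.98331 mol O.
SiO2: 47.89/60.083 = 0.79706 mol → 0.79706 mol Si, 1.59412 mol O.
Total oxygen = 2.90583 mol. Normalization factor = 8/2.90583 = 2.75309.
Si per 8 O = 0.79706 × 2.75309 = 2.194.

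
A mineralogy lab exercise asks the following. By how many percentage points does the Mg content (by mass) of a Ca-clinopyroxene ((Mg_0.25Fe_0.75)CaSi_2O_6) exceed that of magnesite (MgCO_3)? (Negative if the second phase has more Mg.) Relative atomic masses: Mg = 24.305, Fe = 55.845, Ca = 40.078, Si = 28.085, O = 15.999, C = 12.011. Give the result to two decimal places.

-26.30 percentage points

First mineral: 6.076 g Mg in 240.202 g formula = 2.53 wt% Mg.
Second mineral: 24.305 g Mg in 84.313 g formula = 28.83 wt% Mg.
2.53% − 28.83% gives a difference of -26.30 percentage points.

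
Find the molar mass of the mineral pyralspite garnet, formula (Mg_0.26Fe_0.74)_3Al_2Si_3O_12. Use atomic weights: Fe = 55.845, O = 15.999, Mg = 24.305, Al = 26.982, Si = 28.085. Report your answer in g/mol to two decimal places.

473.14 g/mol

The formula mass is the sum 0.78×24.305 + 2.22×55.845 + 2×26.982 + 3×28.085 + 12×15.999.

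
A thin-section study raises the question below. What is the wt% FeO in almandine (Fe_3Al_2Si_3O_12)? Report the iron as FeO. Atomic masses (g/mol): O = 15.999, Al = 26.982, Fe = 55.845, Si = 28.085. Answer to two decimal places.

43.30 wt%

M(Fe_3Al_2Si_3O_12) = 497.742 g/mol; M(FeO) = 71.844 g/mol.
Moles FeO per formula unit = 3 Fe ÷ 1 = 3.0000.
FeO fraction = (3.0000 × 71.844) / 497.742 = 215.532/497.742 = 0.4330.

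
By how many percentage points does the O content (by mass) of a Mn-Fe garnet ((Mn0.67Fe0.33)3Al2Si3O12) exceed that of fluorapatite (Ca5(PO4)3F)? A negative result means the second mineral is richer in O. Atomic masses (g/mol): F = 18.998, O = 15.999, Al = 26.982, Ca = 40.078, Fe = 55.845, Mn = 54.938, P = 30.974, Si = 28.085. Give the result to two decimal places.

First mineral: 191.988 g O in 495.919 g formula = 38.71 wt% O.
Second mineral: 191.988 g O in 504.298 g formula = 38.07 wt% O.
38.71% − 38.07% gives a difference of 0.64 percentage points.

0.64 percentage points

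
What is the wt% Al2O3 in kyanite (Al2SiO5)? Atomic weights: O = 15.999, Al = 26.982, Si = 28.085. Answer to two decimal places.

62.92 wt%

M(Al2SiO5) = 162.044 g/mol; M(Al2O3) = 101.961 g/mol.
Moles Al2O3 per formula unit = 2 Al ÷ 2 = 1.0000.
Al2O3 fraction = (1.0000 × 101.961) / 162.044 = 101.961/162.044 = 0.6292.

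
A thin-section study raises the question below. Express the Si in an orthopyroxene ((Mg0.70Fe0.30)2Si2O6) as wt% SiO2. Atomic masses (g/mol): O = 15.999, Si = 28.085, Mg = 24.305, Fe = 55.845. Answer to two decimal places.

54.70 wt%

Molar mass of (Mg0.70Fe0.30)2Si2O6 = 1.40*24.305 + 0.60*55.845 + 2*28.085 + 6*15.999 = 219.698 g/mol.
Each formula unit contains 2 Si, equivalent to 2/1 = 2.0000 mol SiO2.
M(SiO2) = 1×28.085 + 2×15.999 = 60.083 g/mol.
Mass of SiO2 per formula unit = 2.0000 × 60.083 = 120.166 g.
SiO2 wt% = 120.166 / 219.698 × 100 = 54.70%.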